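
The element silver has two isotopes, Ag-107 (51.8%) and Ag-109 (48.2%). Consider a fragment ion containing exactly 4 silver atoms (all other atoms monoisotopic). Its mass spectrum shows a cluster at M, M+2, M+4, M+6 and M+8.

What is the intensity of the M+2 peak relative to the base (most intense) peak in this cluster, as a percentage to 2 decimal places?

(0.518 + 0.482)^4 gives M 0.0720, M+2 0.2680, M+4 0.3740, M+6 0.2320, M+8 0.0540; the largest is M+4.
P(M+4) = C(4,2) × 0.518^2 × 0.482^2 = 6 × 0.268324 × 0.232324 = 0.374029 (base)
P(M+2) = C(4,1) × 0.518^3 × 0.482^1 = 4 × 0.13899183 × 0.4820 = 0.267976
Relative intensity = 0.267976 / 0.374029 × 100 = 71.65

71.65%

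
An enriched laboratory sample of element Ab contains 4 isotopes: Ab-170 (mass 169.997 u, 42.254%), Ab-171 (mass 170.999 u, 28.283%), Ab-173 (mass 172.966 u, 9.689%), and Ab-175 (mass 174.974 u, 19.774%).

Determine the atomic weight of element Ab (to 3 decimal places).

171.552 u

Average mass = Σ (abundance × isotope mass) = 0.42254 × 169.997 + 0.28283 × 170.999 + 0.09689 × 172.966 + 0.19774 × 174.974
= 71.8305 + 48.3636 + 16.7587 + 34.5994 = 171.5522 u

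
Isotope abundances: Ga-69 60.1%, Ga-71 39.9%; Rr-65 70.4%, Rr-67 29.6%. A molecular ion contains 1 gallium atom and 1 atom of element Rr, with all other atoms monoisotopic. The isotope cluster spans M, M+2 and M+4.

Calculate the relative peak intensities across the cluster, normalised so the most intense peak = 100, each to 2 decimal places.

92.22 : 100.00 : 25.74

Gallium pattern (n=1): 0.6010 : 0.3990
Element Rr pattern (n=1): 0.7040 : 0.2960
Convolve the two distributions (both contribute in 2-u steps):
  M: 0.6010×0.7040 = 0.423104
  M+2: 0.6010×0.2960 + 0.3990×0.7040 = 0.458792
  M+4: 0.3990×0.2960 = 0.118104
Scale to base peak (0.458792) = 100: 92.22 : 100.00 : 25.74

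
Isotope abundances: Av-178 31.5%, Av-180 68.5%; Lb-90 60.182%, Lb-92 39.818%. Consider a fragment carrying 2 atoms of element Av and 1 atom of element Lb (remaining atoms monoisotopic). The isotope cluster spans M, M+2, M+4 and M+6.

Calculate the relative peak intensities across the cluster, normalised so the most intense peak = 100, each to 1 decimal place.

13.1 : 65.9 : 100.0 : 41.1

Element Av pattern (n=2): 0.099225 : 0.43155 : 0.469225
Element Lb pattern (n=1): 0.60182 : 0.39818
Convolve the two distributions (both contribute in 2-u steps):
  M: 0.099225×0.60182 = 0.059716
  M+2: 0.099225×0.39818 + 0.43155×0.60182 = 0.299225
  M+4: 0.43155×0.39818 + 0.469225×0.60182 = 0.454224
  M+6: 0.469225×0.39818 = 0.186836
Scale to base peak (0.454224) = 100: 13.1 : 65.9 : 100.0 : 41.1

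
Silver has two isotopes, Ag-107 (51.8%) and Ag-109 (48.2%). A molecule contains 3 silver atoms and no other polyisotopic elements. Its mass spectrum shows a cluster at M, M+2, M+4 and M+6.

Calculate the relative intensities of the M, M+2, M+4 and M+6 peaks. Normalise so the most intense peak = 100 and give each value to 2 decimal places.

35.82 : 100.00 : 93.05 : 28.86

Expanding (0.518 + 0.482)^3:
P(M) = 0.518^3 = 0.138992
P(M+2) = 3 × 0.518^2 × 0.482^1 = 0.387997
P(M+4) = 3 × 0.518^1 × 0.482^2 = 0.361031
P(M+6) = 0.482^3 = 0.111980
The M+2 peak is largest (0.387997); scaling to 100 gives 35.82 : 100.00 : 93.05 : 28.86.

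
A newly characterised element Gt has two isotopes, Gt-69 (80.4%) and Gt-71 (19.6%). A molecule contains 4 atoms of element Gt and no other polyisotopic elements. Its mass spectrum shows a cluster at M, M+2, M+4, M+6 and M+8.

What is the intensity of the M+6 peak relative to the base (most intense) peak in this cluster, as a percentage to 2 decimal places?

5.80%

Binomial terms of (0.804 + 0.196)^4: M 0.4179, M+2 0.4075, M+4 0.1490, M+6 0.0242, M+8 0.0015 → M is the base peak.
P(M) = C(4,0) × 0.804^4 × 0.196^0 = 1 × 0.41785365 × 1.0000 = 0.417854 (base)
P(M+6) = C(4,3) × 0.804^1 × 0.196^3 = 4 × 0.8040 × 0.00752954 = 0.024215
Relative intensity = 0.024215 / 0.417854 × 100 = 5.80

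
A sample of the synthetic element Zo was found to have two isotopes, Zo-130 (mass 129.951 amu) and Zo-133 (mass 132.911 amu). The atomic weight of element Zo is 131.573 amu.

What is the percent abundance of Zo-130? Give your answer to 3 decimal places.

45.203%

Let x be the fractional abundance of Zo-130; then Zo-133 has abundance 1 − x.
129.951·x + 132.911·(1 − x) = 131.573
(129.951 − 132.911)·x = 131.573 − 132.911
x = -1.338 / -2.960 = 0.45203 → 45.203% Zo-130, 54.797% Zo-133.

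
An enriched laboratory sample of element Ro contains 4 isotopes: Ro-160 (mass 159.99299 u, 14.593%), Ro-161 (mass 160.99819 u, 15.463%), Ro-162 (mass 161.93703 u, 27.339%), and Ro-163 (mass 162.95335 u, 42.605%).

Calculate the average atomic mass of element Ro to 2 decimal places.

Average mass = Σ (abundance × isotope mass) = 0.14593 × 159.99299 + 0.15463 × 160.99819 + 0.27339 × 161.93703 + 0.42605 × 162.95335
= 23.347777 + 24.895150 + 44.271965 + 69.426275 = 161.941167 u

161.94 u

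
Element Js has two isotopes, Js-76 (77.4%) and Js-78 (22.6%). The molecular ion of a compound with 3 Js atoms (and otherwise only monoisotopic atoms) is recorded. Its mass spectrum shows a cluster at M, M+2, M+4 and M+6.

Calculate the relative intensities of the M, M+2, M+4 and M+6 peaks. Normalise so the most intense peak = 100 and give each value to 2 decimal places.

100.00 : 87.60 : 25.58 : 2.49

Expanding (0.774 + 0.226)^3:
P(M) = 0.774^3 = 0.463685
P(M+2) = 3 × 0.774^2 × 0.226^1 = 0.406174
P(M+4) = 3 × 0.774^1 × 0.226^2 = 0.118598
P(M+6) = 0.226^3 = 0.011543
The M peak is largest (0.463685); scaling to 100 gives 100.00 : 87.60 : 25.58 : 2.49.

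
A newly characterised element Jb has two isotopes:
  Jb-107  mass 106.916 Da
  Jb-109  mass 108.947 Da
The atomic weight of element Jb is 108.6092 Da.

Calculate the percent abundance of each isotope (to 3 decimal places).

Jb-107: 16.632%, Jb-109: 83.368%

With x = fraction of Jb-107 (so Jb-109 is 1 − x):
106.916·x + 108.947·(1 − x) = 108.6092
(106.916 − 108.947)·x = 108.6092 − 108.947
x = -0.3378 / -2.031 = 0.16632 → 16.632% Jb-107, 83.368% Jb-109.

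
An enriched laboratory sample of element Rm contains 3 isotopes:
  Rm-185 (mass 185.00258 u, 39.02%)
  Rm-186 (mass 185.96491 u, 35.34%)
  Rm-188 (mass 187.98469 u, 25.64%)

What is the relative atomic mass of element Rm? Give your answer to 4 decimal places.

Average mass = Σ (abundance × isotope mass) = 0.3902 × 185.00258 + 0.3534 × 185.96491 + 0.2564 × 187.98469
= 72.188007 + 65.719999 + 48.199275 = 186.107281 u

186.1073 u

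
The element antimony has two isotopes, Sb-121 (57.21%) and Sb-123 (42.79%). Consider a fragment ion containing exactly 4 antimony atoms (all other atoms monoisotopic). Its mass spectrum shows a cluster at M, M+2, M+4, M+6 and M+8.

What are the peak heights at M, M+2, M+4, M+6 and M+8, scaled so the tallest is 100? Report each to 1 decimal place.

Each Sb atom is independently Sb-121 (p = 0.5721) or Sb-123 (q = 0.4279); the cluster is the binomial expansion (p + q)^4.
P(M) = 0.5721^4 = 0.107124
P(M+2) = 4 × 0.5721^3 × 0.4279^1 = 0.320493
P(M+4) = 6 × 0.5721^2 × 0.4279^2 = 0.359567
P(M+6) = 4 × 0.5721^1 × 0.4279^3 = 0.179291
P(M+8) = 0.4279^4 = 0.033525
The M+4 peak is largest (0.359567); scaling to 100 gives 29.8 : 89.1 : 100.0 : 49.9 : 9.3.

29.8 : 89.1 : 100.0 : 49.9 : 9.3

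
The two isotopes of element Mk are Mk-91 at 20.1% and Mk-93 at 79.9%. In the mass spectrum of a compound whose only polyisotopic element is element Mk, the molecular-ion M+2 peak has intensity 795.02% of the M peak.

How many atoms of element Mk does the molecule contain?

2

For n independent Mk atoms, I(M+2)/I(M) = n · (abundance Mk-93) / (abundance Mk-91) = n · 0.799/0.201.
n = 7.9502 × 0.201/0.799 = 2.00 ≈ 2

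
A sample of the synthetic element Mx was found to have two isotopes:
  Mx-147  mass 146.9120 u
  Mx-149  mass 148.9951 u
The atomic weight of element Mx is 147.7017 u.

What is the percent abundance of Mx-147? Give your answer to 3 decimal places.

62.090%

With x = fraction of Mx-147 (so Mx-149 is 1 − x):
146.9120·x + 148.9951·(1 − x) = 147.7017
(146.9120 − 148.9951)·x = 147.7017 − 148.9951
x = -1.2934 / -2.0831 = 0.62090 → 62.090% Mx-147, 37.910% Mx-149.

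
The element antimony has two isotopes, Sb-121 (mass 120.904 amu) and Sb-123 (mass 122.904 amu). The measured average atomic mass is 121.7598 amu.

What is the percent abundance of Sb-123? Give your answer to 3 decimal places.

Let x be the fractional abundance of Sb-121; then Sb-123 has abundance 1 − x.
120.904·x + 122.904·(1 − x) = 121.7598
(120.904 − 122.904)·x = 121.7598 − 122.904
x = -1.1442 / -2.000 = 0.57210 → 57.210% Sb-121, 42.790% Sb-123.

42.790%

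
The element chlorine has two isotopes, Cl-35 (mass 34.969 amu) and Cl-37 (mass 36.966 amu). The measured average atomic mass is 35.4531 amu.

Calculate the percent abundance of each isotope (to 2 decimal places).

Writing the weighted mean with unknown fraction x of Cl-35:
34.969·x + 36.966·(1 − x) = 35.4531
(34.969 − 36.966)·x = 35.4531 − 36.966
x = -1.5129 / -1.997 = 0.75759 → 75.76% Cl-35, 24.24% Cl-37.

Cl-35: 75.76%, Cl-37: 24.24%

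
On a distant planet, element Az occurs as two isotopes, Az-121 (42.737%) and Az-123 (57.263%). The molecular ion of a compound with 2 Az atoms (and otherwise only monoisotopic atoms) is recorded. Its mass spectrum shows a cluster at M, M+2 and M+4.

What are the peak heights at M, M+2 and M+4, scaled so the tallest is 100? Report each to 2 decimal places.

The 2 Az atoms are independent, so intensities follow the terms of (0.42737 + 0.57263)^2.
P(M) = 0.42737^2 = 0.182645
P(M+2) = 2 × 0.42737^1 × 0.57263^1 = 0.489450
P(M+4) = 0.57263^2 = 0.327905
The M+2 peak is largest (0.489450); scaling to 100 gives 37.32 : 100.00 : 66.99.

37.32 : 100.00 : 66.99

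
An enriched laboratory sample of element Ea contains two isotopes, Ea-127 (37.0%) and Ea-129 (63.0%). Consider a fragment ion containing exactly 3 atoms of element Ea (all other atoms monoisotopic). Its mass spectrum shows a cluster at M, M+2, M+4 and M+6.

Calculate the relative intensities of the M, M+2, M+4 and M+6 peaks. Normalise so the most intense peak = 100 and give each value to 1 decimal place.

11.5 : 58.7 : 100.0 : 56.8

Each Ea atom is independently Ea-127 (p = 0.370) or Ea-129 (q = 0.630); the cluster is the binomial expansion (p + q)^3.
P(M) = 0.370^3 = 0.050653
P(M+2) = 3 × 0.370^2 × 0.630^1 = 0.258741
P(M+4) = 3 × 0.370^1 × 0.630^2 = 0.440559
P(M+6) = 0.630^3 = 0.250047
The M+4 peak is largest (0.440559); scaling to 100 gives 11.5 : 58.7 : 100.0 : 56.8.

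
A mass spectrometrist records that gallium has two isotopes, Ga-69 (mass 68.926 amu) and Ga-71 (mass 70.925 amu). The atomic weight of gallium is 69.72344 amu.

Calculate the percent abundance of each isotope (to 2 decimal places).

With x = fraction of Ga-69 (so Ga-71 is 1 − x):
68.926·x + 70.925·(1 − x) = 69.72344
(68.926 − 70.925)·x = 69.72344 − 70.925
x = -1.20156 / -1.999 = 0.60108 → 60.11% Ga-69, 39.89% Ga-71.

Ga-69: 60.11%, Ga-71: 39.89%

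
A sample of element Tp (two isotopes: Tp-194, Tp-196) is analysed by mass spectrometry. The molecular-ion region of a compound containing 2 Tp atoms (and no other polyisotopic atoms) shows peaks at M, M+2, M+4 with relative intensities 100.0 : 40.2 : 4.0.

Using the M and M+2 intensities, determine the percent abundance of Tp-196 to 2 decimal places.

16.74%

Write p for the Tp-194 fraction. I(M+2)/I(M) = [C(2,1)·p^1·(1−p)] / p^2 = 2·(1−p)/p = 40.2/100.0 = 0.4020
(1−p)/p = 0.4020/2 = 0.2010  ⇒  p = 1/(1 + 0.2010) = 0.8326
Tp-194: 83.26%, Tp-196: 16.74%.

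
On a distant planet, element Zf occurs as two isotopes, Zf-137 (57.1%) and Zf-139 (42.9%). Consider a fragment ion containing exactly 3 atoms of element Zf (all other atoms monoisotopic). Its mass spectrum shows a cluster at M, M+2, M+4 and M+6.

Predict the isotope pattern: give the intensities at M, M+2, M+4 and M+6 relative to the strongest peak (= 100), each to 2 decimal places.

Expanding (0.571 + 0.429)^3:
P(M) = 0.571^3 = 0.186169
P(M+2) = 3 × 0.571^2 × 0.429^1 = 0.419615
P(M+4) = 3 × 0.571^1 × 0.429^2 = 0.315262
P(M+6) = 0.429^3 = 0.078954
The M+2 peak is largest (0.419615); scaling to 100 gives 44.37 : 100.00 : 75.13 : 18.82.

44.37 : 100.00 : 75.13 : 18.82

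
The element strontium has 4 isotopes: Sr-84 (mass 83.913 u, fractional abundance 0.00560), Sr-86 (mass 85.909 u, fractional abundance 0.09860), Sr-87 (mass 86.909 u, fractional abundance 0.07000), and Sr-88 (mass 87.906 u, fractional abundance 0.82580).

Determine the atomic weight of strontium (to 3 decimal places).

Average mass = Σ (abundance × isotope mass) = 0.00560 × 83.913 + 0.09860 × 85.909 + 0.07000 × 86.909 + 0.82580 × 87.906
= 0.4699 + 8.4706 + 6.0836 + 72.5928 = 87.6169 u

87.617 u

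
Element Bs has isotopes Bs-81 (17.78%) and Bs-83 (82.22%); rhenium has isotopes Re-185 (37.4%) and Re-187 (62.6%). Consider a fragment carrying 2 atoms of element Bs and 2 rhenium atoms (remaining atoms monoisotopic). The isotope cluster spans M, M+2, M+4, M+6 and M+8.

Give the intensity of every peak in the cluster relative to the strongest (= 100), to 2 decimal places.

Element Bs pattern (n=2): 0.03161284 : 0.29237432 : 0.67601284
Rhenium pattern (n=2): 0.139876 : 0.468248 : 0.391876
Convolve the two distributions (both contribute in 2-u steps):
  M: 0.03161284×0.139876 = 0.004422
  M+2: 0.03161284×0.468248 + 0.29237432×0.139876 = 0.055699
  M+4: 0.03161284×0.391876 + 0.29237432×0.468248 + 0.67601284×0.139876 = 0.243850
  M+6: 0.29237432×0.391876 + 0.67601284×0.468248 = 0.431116
  M+8: 0.67601284×0.391876 = 0.264913
Scale to base peak (0.431116) = 100: 1.03 : 12.92 : 56.56 : 100.00 : 61.45

1.03 : 12.92 : 56.56 : 100.00 : 61.45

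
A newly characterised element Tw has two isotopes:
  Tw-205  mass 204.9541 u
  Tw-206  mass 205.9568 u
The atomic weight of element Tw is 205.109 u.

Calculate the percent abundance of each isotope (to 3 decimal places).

Tw-205: 84.552%, Tw-206: 15.448%

Let x be the fractional abundance of Tw-205; then Tw-206 has abundance 1 − x.
204.9541·x + 205.9568·(1 − x) = 205.109
(204.9541 − 205.9568)·x = 205.109 − 205.9568
x = -0.8478 / -1.0027 = 0.84552 → 84.552% Tw-205, 15.448% Tw-206.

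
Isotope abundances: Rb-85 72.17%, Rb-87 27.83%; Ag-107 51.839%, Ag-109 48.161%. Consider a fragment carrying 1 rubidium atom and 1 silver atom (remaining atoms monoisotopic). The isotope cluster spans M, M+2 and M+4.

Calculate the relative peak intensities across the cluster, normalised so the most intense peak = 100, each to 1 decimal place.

Rubidium pattern (n=1): 0.7217 : 0.2783
Silver pattern (n=1): 0.51839 : 0.48161
Convolve the two distributions (both contribute in 2-u steps):
  M: 0.7217×0.51839 = 0.374122
  M+2: 0.7217×0.48161 + 0.2783×0.51839 = 0.491846
  M+4: 0.2783×0.48161 = 0.134032
Scale to base peak (0.491846) = 100: 76.1 : 100.0 : 27.3

76.1 : 100.0 : 27.3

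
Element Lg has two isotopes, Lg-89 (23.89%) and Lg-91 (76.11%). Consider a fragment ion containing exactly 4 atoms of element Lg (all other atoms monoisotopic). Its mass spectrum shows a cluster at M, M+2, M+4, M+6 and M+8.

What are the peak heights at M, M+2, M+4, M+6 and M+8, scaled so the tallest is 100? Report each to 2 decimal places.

Each Lg atom is independently Lg-89 (p = 0.2389) or Lg-91 (q = 0.7611); the cluster is the binomial expansion (p + q)^4.
P(M) = 0.2389^4 = 0.003257
P(M+2) = 4 × 0.2389^3 × 0.7611^1 = 0.041510
P(M+4) = 6 × 0.2389^2 × 0.7611^2 = 0.198366
P(M+6) = 4 × 0.2389^1 × 0.7611^3 = 0.421310
P(M+8) = 0.7611^4 = 0.335557
The M+6 peak is largest (0.421310); scaling to 100 gives 0.77 : 9.85 : 47.08 : 100.00 : 79.65.

0.77 : 9.85 : 47.08 : 100.00 : 79.65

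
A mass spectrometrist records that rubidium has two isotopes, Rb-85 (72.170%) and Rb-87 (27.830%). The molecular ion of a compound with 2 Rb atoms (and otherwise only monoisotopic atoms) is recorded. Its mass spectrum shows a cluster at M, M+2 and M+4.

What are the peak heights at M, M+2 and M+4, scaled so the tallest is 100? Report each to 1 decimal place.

100.0 : 77.1 : 14.9

Expanding (0.72170 + 0.27830)^2:
P(M) = 0.72170^2 = 0.520851
P(M+2) = 2 × 0.72170^1 × 0.27830^1 = 0.401698
P(M+4) = 0.27830^2 = 0.077451
The M peak is largest (0.520851); scaling to 100 gives 100.0 : 77.1 : 14.9.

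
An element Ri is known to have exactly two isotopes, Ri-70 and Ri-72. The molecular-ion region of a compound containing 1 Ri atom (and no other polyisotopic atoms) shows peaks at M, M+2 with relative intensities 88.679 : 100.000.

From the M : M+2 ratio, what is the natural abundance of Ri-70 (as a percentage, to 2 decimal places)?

47.00%

Write p for the Ri-70 fraction. I(M+2)/I(M) = [C(1,1)·p^0·(1−p)] / p^1 = 1·(1−p)/p = 100.000/88.679 = 1.1277
(1−p)/p = 1.1277/1 = 1.1277  ⇒  p = 1/(1 + 1.1277) = 0.4700
Ri-70: 47.00%, Ri-72: 53.00%.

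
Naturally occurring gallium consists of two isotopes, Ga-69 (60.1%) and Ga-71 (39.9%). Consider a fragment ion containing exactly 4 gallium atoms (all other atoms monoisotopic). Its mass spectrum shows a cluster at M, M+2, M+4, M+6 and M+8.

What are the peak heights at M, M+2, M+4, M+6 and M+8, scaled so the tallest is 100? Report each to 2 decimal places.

37.66 : 100.00 : 99.58 : 44.08 : 7.32

Each Ga atom is independently Ga-69 (p = 0.601) or Ga-71 (q = 0.399); the cluster is the binomial expansion (p + q)^4.
P(M) = 0.601^4 = 0.130466
P(M+2) = 4 × 0.601^3 × 0.399^1 = 0.346463
P(M+4) = 6 × 0.601^2 × 0.399^2 = 0.345021
P(M+6) = 4 × 0.601^1 × 0.399^3 = 0.152705
P(M+8) = 0.399^4 = 0.025345
The M+2 peak is largest (0.346463); scaling to 100 gives 37.66 : 100.00 : 99.58 : 44.08 : 7.32.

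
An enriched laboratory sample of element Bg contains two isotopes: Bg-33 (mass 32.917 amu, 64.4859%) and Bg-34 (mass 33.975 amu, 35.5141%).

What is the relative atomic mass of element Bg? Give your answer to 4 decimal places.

33.2927 amu

Weight each isotope mass by its fractional abundance: 0.644859 × 32.917 + 0.355141 × 33.975
= 21.22682 + 12.06592 = 33.29274 amu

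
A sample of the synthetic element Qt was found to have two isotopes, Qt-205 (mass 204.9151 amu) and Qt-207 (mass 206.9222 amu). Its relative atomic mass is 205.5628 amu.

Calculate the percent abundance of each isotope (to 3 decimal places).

Let x be the fractional abundance of Qt-205; then Qt-207 has abundance 1 − x.
204.9151·x + 206.9222·(1 − x) = 205.5628
(204.9151 − 206.9222)·x = 205.5628 − 206.9222
x = -1.3594 / -2.0071 = 0.67730 → 67.730% Qt-205, 32.270% Qt-207.

Qt-205: 67.730%, Qt-207: 32.270%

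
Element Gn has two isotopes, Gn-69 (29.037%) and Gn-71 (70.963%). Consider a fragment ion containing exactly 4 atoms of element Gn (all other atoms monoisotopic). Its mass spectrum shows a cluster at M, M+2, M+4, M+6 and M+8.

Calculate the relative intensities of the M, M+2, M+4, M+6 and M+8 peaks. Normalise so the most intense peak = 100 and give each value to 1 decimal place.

1.7 : 16.7 : 61.4 : 100.0 : 61.1

The 4 Gn atoms are independent, so intensities follow the terms of (0.29037 + 0.70963)^4.
P(M) = 0.29037^4 = 0.007109
P(M+2) = 4 × 0.29037^3 × 0.70963^1 = 0.069494
P(M+4) = 6 × 0.29037^2 × 0.70963^2 = 0.254753
P(M+6) = 4 × 0.29037^1 × 0.70963^3 = 0.415057
P(M+8) = 0.70963^4 = 0.253588
The M+6 peak is largest (0.415057); scaling to 100 gives 1.7 : 16.7 : 61.4 : 100.0 : 61.1.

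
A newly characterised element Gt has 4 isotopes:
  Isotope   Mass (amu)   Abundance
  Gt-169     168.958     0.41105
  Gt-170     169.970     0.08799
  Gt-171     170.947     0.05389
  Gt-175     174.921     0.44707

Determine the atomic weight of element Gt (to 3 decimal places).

171.820 amu

Ar = Σ fᵢ·mᵢ = 0.41105 × 168.958 + 0.08799 × 169.970 + 0.05389 × 170.947 + 0.44707 × 174.921
= 69.4502 + 14.9557 + 9.2123 + 78.2019 = 171.8201 amu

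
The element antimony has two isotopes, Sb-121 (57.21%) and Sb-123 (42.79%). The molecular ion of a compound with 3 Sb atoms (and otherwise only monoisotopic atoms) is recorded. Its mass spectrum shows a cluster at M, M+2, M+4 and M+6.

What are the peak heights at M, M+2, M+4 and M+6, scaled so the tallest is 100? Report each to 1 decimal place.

44.6 : 100.0 : 74.8 : 18.6

Expanding (0.5721 + 0.4279)^3:
P(M) = 0.5721^3 = 0.187247
P(M+2) = 3 × 0.5721^2 × 0.4279^1 = 0.420153
P(M+4) = 3 × 0.5721^1 × 0.4279^2 = 0.314252
P(M+6) = 0.4279^3 = 0.078348
The M+2 peak is largest (0.420153); scaling to 100 gives 44.6 : 100.0 : 74.8 : 18.6.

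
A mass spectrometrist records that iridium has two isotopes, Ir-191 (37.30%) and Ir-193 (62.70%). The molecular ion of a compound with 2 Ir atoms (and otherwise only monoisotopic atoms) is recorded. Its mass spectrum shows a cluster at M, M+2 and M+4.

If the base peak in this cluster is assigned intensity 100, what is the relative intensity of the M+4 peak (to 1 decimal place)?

Term probabilities: M 0.1391, M+2 0.4677, M+4 0.3931. Base peak = M+2.
P(M+2) = C(2,1) × 0.3730^1 × 0.6270^1 = 2 × 0.3730 × 0.6270 = 0.467742 (base)
P(M+4) = C(2,2) × 0.3730^0 × 0.6270^2 = 1 × 1.0000 × 0.393129 = 0.393129
Relative intensity = 0.393129 / 0.467742 × 100 = 84.0

84.0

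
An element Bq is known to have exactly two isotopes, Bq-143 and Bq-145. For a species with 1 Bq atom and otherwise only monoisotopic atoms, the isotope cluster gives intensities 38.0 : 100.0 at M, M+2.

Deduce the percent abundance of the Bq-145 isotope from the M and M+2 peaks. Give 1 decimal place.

72.5%

Let p = fractional abundance of Bq-143. I(M+2)/I(M) = [C(1,1)·p^0·(1−p)] / p^1 = 1·(1−p)/p = 100.0/38.0 = 2.6316
(1−p)/p = 2.6316/1 = 2.6316  ⇒  p = 1/(1 + 2.6316) = 0.2754
Bq-143: 27.5%, Bq-145: 72.5%.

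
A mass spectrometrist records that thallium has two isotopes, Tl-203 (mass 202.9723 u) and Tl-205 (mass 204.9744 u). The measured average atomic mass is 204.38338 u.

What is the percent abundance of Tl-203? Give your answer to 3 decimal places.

Writing the weighted mean with unknown fraction x of Tl-203:
202.9723·x + 204.9744·(1 − x) = 204.38338
(202.9723 − 204.9744)·x = 204.38338 − 204.9744
x = -0.59102 / -2.0021 = 0.29520 → 29.520% Tl-203, 70.480% Tl-205.

29.520%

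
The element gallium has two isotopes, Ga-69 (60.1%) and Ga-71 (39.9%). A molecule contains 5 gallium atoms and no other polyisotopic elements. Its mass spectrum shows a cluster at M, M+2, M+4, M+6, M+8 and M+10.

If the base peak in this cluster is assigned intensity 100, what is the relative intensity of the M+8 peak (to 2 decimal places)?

Binomial terms of (0.601 + 0.399)^5: M 0.0784, M+2 0.2603, M+4 0.3456, M+6 0.2294, M+8 0.0762, M+10 0.0101 → M+4 is the base peak.
P(M+4) = C(5,2) × 0.601^3 × 0.399^2 = 10 × 0.2170818 × 0.159201 = 0.345596 (base)
P(M+8) = C(5,4) × 0.601^1 × 0.399^4 = 5 × 0.6010 × 0.02534496 = 0.076162
Relative intensity = 0.076162 / 0.345596 × 100 = 22.04

22.04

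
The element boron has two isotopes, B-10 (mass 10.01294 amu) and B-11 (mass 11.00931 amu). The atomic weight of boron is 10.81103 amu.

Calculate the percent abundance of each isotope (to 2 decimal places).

Writing the weighted mean with unknown fraction x of B-10:
10.01294·x + 11.00931·(1 − x) = 10.81103
(10.01294 − 11.00931)·x = 10.81103 − 11.00931
x = -0.19828 / -0.99637 = 0.19900 → 19.90% B-10, 80.10% B-11.

B-10: 19.90%, B-11: 80.10%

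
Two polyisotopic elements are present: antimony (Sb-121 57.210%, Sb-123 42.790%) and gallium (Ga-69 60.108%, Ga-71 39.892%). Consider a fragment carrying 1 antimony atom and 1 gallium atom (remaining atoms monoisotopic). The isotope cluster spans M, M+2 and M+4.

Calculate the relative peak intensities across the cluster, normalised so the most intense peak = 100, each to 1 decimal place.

70.8 : 100.0 : 35.2

Antimony pattern (n=1): 0.5721 : 0.4279
Gallium pattern (n=1): 0.60108 : 0.39892
Convolve the two distributions (both contribute in 2-u steps):
  M: 0.5721×0.60108 = 0.343878
  M+2: 0.5721×0.39892 + 0.4279×0.60108 = 0.485424
  M+4: 0.4279×0.39892 = 0.170698
Scale to base peak (0.485424) = 100: 70.8 : 100.0 : 35.2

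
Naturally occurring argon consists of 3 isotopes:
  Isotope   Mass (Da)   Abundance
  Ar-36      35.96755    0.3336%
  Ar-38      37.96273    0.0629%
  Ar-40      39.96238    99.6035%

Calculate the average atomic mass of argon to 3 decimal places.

39.948 Da

Average mass = Σ (abundance × isotope mass) = 0.003336 × 35.96755 + 0.000629 × 37.96273 + 0.996035 × 39.96238
= 0.119988 + 0.023879 + 39.803929 = 39.947796 Da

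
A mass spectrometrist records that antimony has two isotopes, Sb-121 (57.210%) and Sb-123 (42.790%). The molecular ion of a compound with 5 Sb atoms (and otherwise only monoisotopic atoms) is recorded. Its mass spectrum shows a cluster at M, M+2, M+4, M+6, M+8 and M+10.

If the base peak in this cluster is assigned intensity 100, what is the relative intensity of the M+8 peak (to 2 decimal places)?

27.97

Binomial terms of (0.57210 + 0.42790)^5: M 0.0613, M+2 0.2292, M+4 0.3428, M+6 0.2564, M+8 0.0959, M+10 0.0143 → M+4 is the base peak.
P(M+4) = C(5,2) × 0.57210^3 × 0.42790^2 = 10 × 0.18724742 × 0.18309841 = 0.342847 (base)
P(M+8) = C(5,4) × 0.57210^1 × 0.42790^4 = 5 × 0.5721 × 0.03352503 = 0.095898
Relative intensity = 0.095898 / 0.342847 × 100 = 27.97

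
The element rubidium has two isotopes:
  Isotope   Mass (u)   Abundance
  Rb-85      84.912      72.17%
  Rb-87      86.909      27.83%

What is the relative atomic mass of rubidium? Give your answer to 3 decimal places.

The abundance-weighted mean is 0.7217 × 84.912 + 0.2783 × 86.909
= 61.2810 + 24.1868 = 85.4678 u

85.468 u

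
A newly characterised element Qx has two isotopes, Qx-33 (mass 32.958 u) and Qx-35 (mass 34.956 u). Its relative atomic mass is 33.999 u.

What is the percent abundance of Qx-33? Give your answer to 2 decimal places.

47.90%

Writing the weighted mean with unknown fraction x of Qx-33:
32.958·x + 34.956·(1 − x) = 33.999
(32.958 − 34.956)·x = 33.999 − 34.956
x = -0.957 / -1.998 = 0.47898 → 47.90% Qx-33, 52.10% Qx-35.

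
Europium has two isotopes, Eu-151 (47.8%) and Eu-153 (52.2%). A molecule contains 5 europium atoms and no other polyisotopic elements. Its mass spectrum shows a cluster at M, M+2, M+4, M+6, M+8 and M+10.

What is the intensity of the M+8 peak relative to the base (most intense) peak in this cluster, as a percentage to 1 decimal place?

54.6%

(0.478 + 0.522)^5 gives M 0.0250, M+2 0.1363, M+4 0.2976, M+6 0.3250, M+8 0.1775, M+10 0.0388; the largest is M+6.
P(M+6) = C(5,3) × 0.478^2 × 0.522^3 = 10 × 0.228484 × 0.14223665 = 0.324988 (base)
P(M+8) = C(5,4) × 0.478^1 × 0.522^4 = 5 × 0.4780 × 0.07424753 = 0.177452
Relative intensity = 0.177452 / 0.324988 × 100 = 54.6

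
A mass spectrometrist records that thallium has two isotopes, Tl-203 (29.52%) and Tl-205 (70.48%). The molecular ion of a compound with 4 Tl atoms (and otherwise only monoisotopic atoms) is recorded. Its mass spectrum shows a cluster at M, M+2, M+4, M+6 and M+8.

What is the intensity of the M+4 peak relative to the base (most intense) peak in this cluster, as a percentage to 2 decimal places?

(0.2952 + 0.7048)^4 gives M 0.0076, M+2 0.0725, M+4 0.2597, M+6 0.4134, M+8 0.2468; the largest is M+6.
P(M+6) = C(4,3) × 0.2952^1 × 0.7048^3 = 4 × 0.2952 × 0.35010449 = 0.413403 (base)
P(M+4) = C(4,2) × 0.2952^2 × 0.7048^2 = 6 × 0.08714304 × 0.49674304 = 0.259726
Relative intensity = 0.259726 / 0.413403 × 100 = 62.83

62.83%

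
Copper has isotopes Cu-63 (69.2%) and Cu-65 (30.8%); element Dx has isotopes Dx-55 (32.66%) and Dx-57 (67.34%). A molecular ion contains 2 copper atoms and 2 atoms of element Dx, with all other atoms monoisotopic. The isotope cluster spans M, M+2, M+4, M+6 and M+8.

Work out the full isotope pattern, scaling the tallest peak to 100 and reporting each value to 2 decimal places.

12.32 : 61.75 : 100.00 : 56.66 : 10.37

Copper pattern (n=2): 0.478864 : 0.426272 : 0.094864
Element Dx pattern (n=2): 0.10666756 : 0.43986488 : 0.45346756
Convolve the two distributions (both contribute in 2-u steps):
  M: 0.478864×0.10666756 = 0.051079
  M+2: 0.478864×0.43986488 + 0.426272×0.10666756 = 0.256105
  M+4: 0.478864×0.45346756 + 0.426272×0.43986488 + 0.094864×0.10666756 = 0.414770
  M+6: 0.426272×0.45346756 + 0.094864×0.43986488 = 0.235028
  M+8: 0.094864×0.45346756 = 0.043018
Scale to base peak (0.414770) = 100: 12.32 : 61.75 : 100.00 : 56.66 : 10.37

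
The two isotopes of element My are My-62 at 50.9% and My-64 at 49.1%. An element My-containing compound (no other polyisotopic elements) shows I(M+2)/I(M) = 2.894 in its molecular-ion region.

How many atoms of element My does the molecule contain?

3

For n independent My atoms, I(M+2)/I(M) = n · (abundance My-64) / (abundance My-62) = n · 0.491/0.509.
n = 2.894 × 0.509/0.491 = 3.00 ≈ 3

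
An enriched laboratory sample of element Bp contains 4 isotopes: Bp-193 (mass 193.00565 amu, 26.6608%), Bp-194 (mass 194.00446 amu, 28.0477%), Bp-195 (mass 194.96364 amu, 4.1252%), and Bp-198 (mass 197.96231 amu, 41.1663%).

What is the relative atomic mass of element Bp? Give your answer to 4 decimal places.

195.4070 amu

Ar = Σ fᵢ·mᵢ = 0.266608 × 193.00565 + 0.280477 × 194.00446 + 0.041252 × 194.96364 + 0.411663 × 197.96231
= 51.456850 + 54.413789 + 8.042640 + 81.493758 = 195.407037 amu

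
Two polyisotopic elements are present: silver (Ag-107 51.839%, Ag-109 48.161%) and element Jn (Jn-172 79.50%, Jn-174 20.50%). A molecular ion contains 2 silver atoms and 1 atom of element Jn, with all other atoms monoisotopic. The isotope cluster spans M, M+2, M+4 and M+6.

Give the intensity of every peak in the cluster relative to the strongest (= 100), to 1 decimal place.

Silver pattern (n=2): 0.26872819 : 0.49932362 : 0.23194819
Element Jn pattern (n=1): 0.7950 : 0.2050
Convolve the two distributions (both contribute in 2-u steps):
  M: 0.26872819×0.7950 = 0.213639
  M+2: 0.26872819×0.2050 + 0.49932362×0.7950 = 0.452052
  M+4: 0.49932362×0.2050 + 0.23194819×0.7950 = 0.286760
  M+6: 0.23194819×0.2050 = 0.047549
Scale to base peak (0.452052) = 100: 47.3 : 100.0 : 63.4 : 10.5

47.3 : 100.0 : 63.4 : 10.5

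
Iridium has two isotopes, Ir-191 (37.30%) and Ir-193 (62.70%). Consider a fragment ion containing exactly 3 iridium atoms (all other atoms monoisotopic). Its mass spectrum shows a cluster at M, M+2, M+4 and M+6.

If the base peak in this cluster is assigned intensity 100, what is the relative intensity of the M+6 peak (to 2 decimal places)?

Binomial terms of (0.3730 + 0.6270)^3: M 0.0519, M+2 0.2617, M+4 0.4399, M+6 0.2465 → M+4 is the base peak.
P(M+4) = C(3,2) × 0.3730^1 × 0.6270^2 = 3 × 0.3730 × 0.393129 = 0.439911 (base)
P(M+6) = C(3,3) × 0.3730^0 × 0.6270^3 = 1 × 1.0000 × 0.24649188 = 0.246492
Relative intensity = 0.246492 / 0.439911 × 100 = 56.03

56.03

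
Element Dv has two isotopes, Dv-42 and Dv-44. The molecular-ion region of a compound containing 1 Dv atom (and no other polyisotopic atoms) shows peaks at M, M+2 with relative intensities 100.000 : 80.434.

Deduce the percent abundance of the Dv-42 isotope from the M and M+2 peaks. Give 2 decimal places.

If p is the fraction of Dv that is Dv-42, then I(M+2)/I(M) = [C(1,1)·p^0·(1−p)] / p^1 = 1·(1−p)/p = 80.434/100.000 = 0.8043
(1−p)/p = 0.8043/1 = 0.8043  ⇒  p = 1/(1 + 0.8043) = 0.5542
Dv-42: 55.42%, Dv-44: 44.58%.

55.42%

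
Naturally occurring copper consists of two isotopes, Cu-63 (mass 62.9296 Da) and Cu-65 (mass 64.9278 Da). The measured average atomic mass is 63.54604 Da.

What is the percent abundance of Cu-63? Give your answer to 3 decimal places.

69.150%

Writing the weighted mean with unknown fraction x of Cu-63:
62.9296·x + 64.9278·(1 − x) = 63.54604
(62.9296 − 64.9278)·x = 63.54604 − 64.9278
x = -1.38176 / -1.9982 = 0.69150 → 69.150% Cu-63, 30.850% Cu-65.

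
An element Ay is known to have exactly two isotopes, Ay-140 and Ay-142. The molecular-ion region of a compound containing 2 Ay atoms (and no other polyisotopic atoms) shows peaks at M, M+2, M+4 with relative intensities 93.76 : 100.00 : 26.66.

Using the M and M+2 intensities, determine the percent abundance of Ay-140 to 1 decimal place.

65.2%

If p is the fraction of Ay that is Ay-140, then I(M+2)/I(M) = [C(2,1)·p^1·(1−p)] / p^2 = 2·(1−p)/p = 100.00/93.76 = 1.0666
(1−p)/p = 1.0666/2 = 0.5333  ⇒  p = 1/(1 + 0.5333) = 0.6522
Ay-140: 65.2%, Ay-142: 34.8%.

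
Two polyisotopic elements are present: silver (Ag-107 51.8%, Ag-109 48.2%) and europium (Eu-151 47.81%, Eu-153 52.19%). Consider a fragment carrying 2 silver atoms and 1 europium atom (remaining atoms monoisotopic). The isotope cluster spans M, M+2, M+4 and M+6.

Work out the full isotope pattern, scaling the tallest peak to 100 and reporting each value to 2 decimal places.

Silver pattern (n=2): 0.268324 : 0.499352 : 0.232324
Europium pattern (n=1): 0.4781 : 0.5219
Convolve the two distributions (both contribute in 2-u steps):
  M: 0.268324×0.4781 = 0.128286
  M+2: 0.268324×0.5219 + 0.499352×0.4781 = 0.378778
  M+4: 0.499352×0.5219 + 0.232324×0.4781 = 0.371686
  M+6: 0.232324×0.5219 = 0.121250
Scale to base peak (0.378778) = 100: 33.87 : 100.00 : 98.13 : 32.01

33.87 : 100.00 : 98.13 : 32.01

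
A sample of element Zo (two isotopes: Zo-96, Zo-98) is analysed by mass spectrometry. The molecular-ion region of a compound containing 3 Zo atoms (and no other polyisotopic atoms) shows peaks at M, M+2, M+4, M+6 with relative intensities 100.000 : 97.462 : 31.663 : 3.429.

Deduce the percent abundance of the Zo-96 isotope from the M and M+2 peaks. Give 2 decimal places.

75.48%

Write p for the Zo-96 fraction. I(M+2)/I(M) = [C(3,1)·p^2·(1−p)] / p^3 = 3·(1−p)/p = 97.462/100.000 = 0.9746
(1−p)/p = 0.9746/3 = 0.3249  ⇒  p = 1/(1 + 0.3249) = 0.7548
Zo-96: 75.48%, Zo-98: 24.52%.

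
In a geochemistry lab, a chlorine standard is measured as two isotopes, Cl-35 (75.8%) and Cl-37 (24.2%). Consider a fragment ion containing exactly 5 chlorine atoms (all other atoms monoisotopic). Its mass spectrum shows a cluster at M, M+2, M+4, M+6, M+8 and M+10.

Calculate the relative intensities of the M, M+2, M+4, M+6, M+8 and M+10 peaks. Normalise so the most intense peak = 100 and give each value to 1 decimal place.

62.6 : 100.0 : 63.9 : 20.4 : 3.3 : 0.2

The 5 Cl atoms are independent, so intensities follow the terms of (0.758 + 0.242)^5.
P(M) = 0.758^5 = 0.250234
P(M+2) = 5 × 0.758^4 × 0.242^1 = 0.399450
P(M+4) = 10 × 0.758^3 × 0.242^2 = 0.255058
P(M+6) = 10 × 0.758^2 × 0.242^3 = 0.081430
P(M+8) = 5 × 0.758^1 × 0.242^4 = 0.012999
P(M+10) = 0.242^5 = 0.000830
The M+2 peak is largest (0.399450); scaling to 100 gives 62.6 : 100.0 : 63.9 : 20.4 : 3.3 : 0.2.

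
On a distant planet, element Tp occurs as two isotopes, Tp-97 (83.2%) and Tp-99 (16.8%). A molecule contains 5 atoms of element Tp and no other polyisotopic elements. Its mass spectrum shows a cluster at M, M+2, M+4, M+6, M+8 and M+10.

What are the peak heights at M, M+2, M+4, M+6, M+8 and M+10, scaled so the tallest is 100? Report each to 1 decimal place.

Each Tp atom is independently Tp-97 (p = 0.832) or Tp-99 (q = 0.168); the cluster is the binomial expansion (p + q)^5.
P(M) = 0.832^5 = 0.398673
P(M+2) = 5 × 0.832^4 × 0.168^1 = 0.402506
P(M+4) = 10 × 0.832^3 × 0.168^2 = 0.162551
P(M+6) = 10 × 0.832^2 × 0.168^3 = 0.032823
P(M+8) = 5 × 0.832^1 × 0.168^4 = 0.003314
P(M+10) = 0.168^5 = 0.000134
The M+2 peak is largest (0.402506); scaling to 100 gives 99.0 : 100.0 : 40.4 : 8.2 : 0.8 : 0.0.

99.0 : 100.0 : 40.4 : 8.2 : 0.8 : 0.0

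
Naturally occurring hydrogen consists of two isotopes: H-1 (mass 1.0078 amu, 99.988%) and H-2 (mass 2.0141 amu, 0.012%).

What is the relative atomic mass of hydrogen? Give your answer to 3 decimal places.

Ar = Σ fᵢ·mᵢ = 0.99988 × 1.0078 + 0.00012 × 2.0141
= 1.00768 + 0.00024 = 1.00792 amu

1.008 amu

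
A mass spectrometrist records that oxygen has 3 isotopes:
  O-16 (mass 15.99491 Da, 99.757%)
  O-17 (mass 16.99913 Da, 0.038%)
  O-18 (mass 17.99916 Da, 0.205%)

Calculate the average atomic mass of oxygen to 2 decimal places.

16.00 Da

The abundance-weighted mean is 0.99757 × 15.99491 + 0.00038 × 16.99913 + 0.00205 × 17.99916
= 15.956042 + 0.006460 + 0.036898 = 15.999400 Da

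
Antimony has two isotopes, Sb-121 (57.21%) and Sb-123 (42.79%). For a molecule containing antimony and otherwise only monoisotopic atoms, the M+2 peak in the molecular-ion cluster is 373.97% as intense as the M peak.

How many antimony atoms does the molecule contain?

5

The M+2/M ratio from n Sb atoms is n · q/p = n · 0.4279/0.5721.
n = 3.7397 × 0.5721/0.4279 = 5.00 ≈ 5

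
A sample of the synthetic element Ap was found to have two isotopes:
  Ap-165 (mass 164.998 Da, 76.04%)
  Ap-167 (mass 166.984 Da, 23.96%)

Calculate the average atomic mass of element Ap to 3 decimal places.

Weight each isotope mass by its fractional abundance: 0.7604 × 164.998 + 0.2396 × 166.984
= 125.4645 + 40.0094 = 165.4739 Da

165.474 Da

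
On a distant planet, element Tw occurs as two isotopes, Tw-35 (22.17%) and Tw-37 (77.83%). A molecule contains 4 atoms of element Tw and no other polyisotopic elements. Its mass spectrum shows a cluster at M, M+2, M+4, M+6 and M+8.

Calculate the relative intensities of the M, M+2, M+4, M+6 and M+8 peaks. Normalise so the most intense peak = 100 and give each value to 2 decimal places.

0.58 : 8.11 : 42.73 : 100.00 : 87.76

Each Tw atom is independently Tw-35 (p = 0.2217) or Tw-37 (q = 0.7783); the cluster is the binomial expansion (p + q)^4.
P(M) = 0.2217^4 = 0.002416
P(M+2) = 4 × 0.2217^3 × 0.7783^1 = 0.033924
P(M+4) = 6 × 0.2217^2 × 0.7783^2 = 0.178639
P(M+6) = 4 × 0.2217^1 × 0.7783^3 = 0.418087
P(M+8) = 0.7783^4 = 0.366934
The M+6 peak is largest (0.418087); scaling to 100 gives 0.58 : 8.11 : 42.73 : 100.00 : 87.76.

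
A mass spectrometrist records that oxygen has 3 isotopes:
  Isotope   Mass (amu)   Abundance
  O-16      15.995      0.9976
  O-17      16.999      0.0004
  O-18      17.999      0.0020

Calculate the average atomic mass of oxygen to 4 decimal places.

Ar = Σ fᵢ·mᵢ = 0.9976 × 15.995 + 0.0004 × 16.999 + 0.0020 × 17.999
= 15.95661 + 0.00680 + 0.03600 = 15.99941 amu

15.9994 amu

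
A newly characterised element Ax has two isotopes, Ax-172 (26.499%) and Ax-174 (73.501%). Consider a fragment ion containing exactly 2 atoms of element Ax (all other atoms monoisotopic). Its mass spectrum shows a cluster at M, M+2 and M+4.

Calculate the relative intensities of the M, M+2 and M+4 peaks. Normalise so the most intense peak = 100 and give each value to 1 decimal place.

13.0 : 72.1 : 100.0

Expanding (0.26499 + 0.73501)^2:
P(M) = 0.26499^2 = 0.070220
P(M+2) = 2 × 0.26499^1 × 0.73501^1 = 0.389541
P(M+4) = 0.73501^2 = 0.540240
The M+4 peak is largest (0.540240); scaling to 100 gives 13.0 : 72.1 : 100.0.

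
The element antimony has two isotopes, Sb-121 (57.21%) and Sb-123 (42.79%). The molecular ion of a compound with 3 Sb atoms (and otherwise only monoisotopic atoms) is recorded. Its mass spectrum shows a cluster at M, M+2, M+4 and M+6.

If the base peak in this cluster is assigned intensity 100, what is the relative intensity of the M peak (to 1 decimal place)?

(0.5721 + 0.4279)^3 gives M 0.1872, M+2 0.4202, M+4 0.3143, M+6 0.0783; the largest is M+2.
P(M+2) = C(3,1) × 0.5721^2 × 0.4279^1 = 3 × 0.32729841 × 0.4279 = 0.420153 (base)
P(M) = C(3,0) × 0.5721^3 × 0.4279^0 = 1 × 0.18724742 × 1.0000 = 0.187247
Relative intensity = 0.187247 / 0.420153 × 100 = 44.6

44.6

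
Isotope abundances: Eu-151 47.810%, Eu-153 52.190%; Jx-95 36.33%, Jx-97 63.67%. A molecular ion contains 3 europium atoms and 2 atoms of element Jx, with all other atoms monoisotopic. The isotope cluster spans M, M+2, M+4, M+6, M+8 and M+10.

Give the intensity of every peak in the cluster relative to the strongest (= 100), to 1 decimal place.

4.2 : 28.4 : 75.9 : 100.0 : 65.0 : 16.7

Europium pattern (n=3): 0.10928391 : 0.3578871 : 0.39067407 : 0.14215492
Element Jx pattern (n=2): 0.13198689 : 0.46262622 : 0.40538689
Convolve the two distributions (both contribute in 2-u steps):
  M: 0.10928391×0.13198689 = 0.014424
  M+2: 0.10928391×0.46262622 + 0.3578871×0.13198689 = 0.097794
  M+4: 0.10928391×0.40538689 + 0.3578871×0.46262622 + 0.39067407×0.13198689 = 0.261434
  M+6: 0.3578871×0.40538689 + 0.39067407×0.46262622 + 0.14215492×0.13198689 = 0.344581
  M+8: 0.39067407×0.40538689 + 0.14215492×0.46262622 = 0.224139
  M+10: 0.14215492×0.40538689 = 0.057628
Scale to base peak (0.344581) = 100: 4.2 : 28.4 : 75.9 : 100.0 : 65.0 : 16.7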